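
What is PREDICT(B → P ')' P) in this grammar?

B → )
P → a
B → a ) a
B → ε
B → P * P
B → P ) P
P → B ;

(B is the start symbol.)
PREDICT(B → P ')' P) = (FIRST(RHS) \ {ε}) ∪ (FOLLOW(B) if ε ∈ FIRST(RHS), i.e. RHS ⇒* ε)
FIRST(P) = { ')', ';', 'a' }
FIRST(P ')' P) = { ')', ';', 'a' }
ε ∉ FIRST(P ')' P), so FOLLOW(B) is not added.
PREDICT(B → P ')' P) = { ')', ';', 'a' }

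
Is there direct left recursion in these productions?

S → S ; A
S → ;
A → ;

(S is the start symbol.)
Yes, S is left-recursive

Direct left recursion occurs when N → N α for some non-terminal N (the right-hand side begins with the left-hand side itself).

S → S ; A: LEFT RECURSIVE (starts with S)
S → ;: starts with ';'
A → ;: starts with ';'

The grammar has direct left recursion on: S.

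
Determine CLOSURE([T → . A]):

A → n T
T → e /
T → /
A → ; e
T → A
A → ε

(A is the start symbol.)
{ [A → . ; e], [A → . n T], [A → .], [T → . A] }

To compute CLOSURE, for each item [A → α.Bβ] where B is a non-terminal, add [B → .γ] for all productions B → γ; repeat for the newly added items until nothing changes.

Start with: [T → . A]
  [T → . A] has the dot before A: add [A → . n T], [A → . ; e], [A → .]
No further items can be added.

CLOSURE = { [A → . ; e], [A → . n T], [A → .], [T → . A] }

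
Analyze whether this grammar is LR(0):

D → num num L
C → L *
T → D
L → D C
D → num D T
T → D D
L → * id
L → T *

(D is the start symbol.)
No. Shift-reduce conflict between [T → D .] and [D → . num D T]

Augment with D' → D and build the canonical LR(0) collection (I0 = CLOSURE({[D' → . D]}), then GOTO on every symbol after a dot until no new states appear). It has 19 states:
  I0: { [D → . num D T], [D → . num num L], [D' → . D] }  — shift
  I1: { [D' → D .] }  — accept
  I2: { [D → . num D T], [D → . num num L], [D → num . D T], [D → num . num L] }  — shift
  I3: { [D → . num D T], [D → . num num L], [D → num D . T], [T → . D D], [T → . D] }  — shift
  I4: { [D → . num D T], [D → . num num L], [D → num . D T], [D → num . num L], [D → num num . L], [L → . * id], [L → . D C], [L → . T *], [T → . D D], [T → . D] }  — shift
  I5: { [L → * . id] }  — shift
  I6: { [C → . L *], [D → . num D T], [D → . num num L], [D → num D . T], [L → . * id], [L → . D C], [L → . T *], [L → D . C], [T → . D D], [T → . D], [T → D . D], [T → D .] }  — shift, reduce
  I7: { [D → num num L .] }  — reduce
  I8: { [L → T . *] }  — shift
  I9: { [L → T * .] }  — reduce
  I10: { [L → D C .] }  — reduce
  I11: { [C → . L *], [D → . num D T], [D → . num num L], [L → . * id], [L → . D C], [L → . T *], [L → D . C], [T → . D D], [T → . D], [T → D . D], [T → D .], [T → D D .] }  — shift, 2 reduces
  I12: { [C → L . *] }  — shift
  I13: { [D → num D T .], [L → T . *] }  — shift, reduce
  I14: { [C → L * .] }  — reduce
  I15: { [L → * id .] }  — reduce
  I16: { [D → . num D T], [D → . num num L], [T → D . D], [T → D .] }  — shift, reduce
  I17: { [D → num D T .] }  — reduce
  I18: { [T → D D .] }  — reduce

Conflict in state I6:
  Shift-reduce conflict between [T → D .] and [D → . num D T]
So the grammar is NOT LR(0).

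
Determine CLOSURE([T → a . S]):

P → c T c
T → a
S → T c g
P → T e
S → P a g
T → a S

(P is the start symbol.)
{ [P → . T e], [P → . c T c], [S → . P a g], [S → . T c g], [T → . a S], [T → . a], [T → a . S] }

To compute CLOSURE, for each item [A → α.Bβ] where B is a non-terminal, add [B → .γ] for all productions B → γ; repeat for the newly added items until nothing changes.

Start with: [T → a . S]
  [T → a . S] has the dot before S: add [S → . T c g], [S → . P a g]
  [S → . T c g] has the dot before T: add [T → . a], [T → . a S]
  [S → . P a g] has the dot before P: add [P → . c T c], [P → . T e]
No further items can be added.

CLOSURE = { [P → . T e], [P → . c T c], [S → . P a g], [S → . T c g], [T → . a S], [T → . a], [T → a . S] }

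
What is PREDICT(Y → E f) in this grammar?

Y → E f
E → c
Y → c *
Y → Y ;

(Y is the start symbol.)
{ 'c' }

PREDICT(Y → E f) = (FIRST(RHS) \ {ε}) ∪ (FOLLOW(Y) if ε ∈ FIRST(RHS), i.e. RHS ⇒* ε)
FIRST(E) = { 'c' }
FIRST(E f) = { 'c' }
ε ∉ FIRST(E f), so FOLLOW(Y) is not added.
PREDICT(Y → E f) = { 'c' }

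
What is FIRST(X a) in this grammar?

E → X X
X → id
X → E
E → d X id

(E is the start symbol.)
{ 'd', 'id' }

FIRST sets of the non-terminals involved (from the grammar, by fixed-point iteration):
  FIRST(X) = { 'd', 'id' }

To compute FIRST(X a), process the symbols left to right:
Symbol X is a non-terminal. Add FIRST(X) \ {ε} = { 'd', 'id' }
X is not nullable (ε ∉ FIRST(X)), so stop here.
FIRST(X a) = { 'd', 'id' }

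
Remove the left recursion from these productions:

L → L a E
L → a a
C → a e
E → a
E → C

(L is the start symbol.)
L → a a L'
L' → a E L'
L' → ε
C → a e
E → a
E → C

L is directly left-recursive. The standard transformation for
  A → A α₁ | ... | A α_m | β₁ | ... | β_n
is
  A  → β₁ A' | ... | β_n A'
  A' → α₁ A' | ... | α_m A' | ε

L → a a becomes L → a a L'
L → L a E becomes L' → a E L'
Add L' → ε

Productions for other non-terminals are unchanged:
  C → a e
  E → a
  E → C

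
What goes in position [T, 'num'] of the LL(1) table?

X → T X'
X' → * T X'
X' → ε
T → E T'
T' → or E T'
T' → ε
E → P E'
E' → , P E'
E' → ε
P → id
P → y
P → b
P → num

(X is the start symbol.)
To find M[T, 'num'], we find productions for T where 'num' is in the predict set (PREDICT(N → α) = (FIRST(α) \ {ε}) ∪ (FOLLOW(N) if α ⇒* ε)).

Relevant sets:
  FIRST(E) = { 'b', 'id', 'num', 'y' }

T → E T': PREDICT = { 'b', 'id', 'num', 'y' }
  'num' is in predict set, so this production goes in M[T, 'num']

M[T, 'num'] = T → E T'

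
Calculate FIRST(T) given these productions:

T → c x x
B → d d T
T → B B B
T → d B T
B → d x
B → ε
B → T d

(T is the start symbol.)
{ 'c', 'd', ε }

To compute FIRST(T), examine every production with T on the left-hand side, reading each right-hand side left to right until a non-nullable symbol is reached.

FIRST sets of the other non-terminals involved (by the same procedure, iterated to a fixed point):
  FIRST(B) = { 'c', 'd', ε }

From T → c x x:
  - c is a terminal: add 'c' and stop
From T → B B B:
  - B is a non-terminal: add FIRST(B) \ {ε} = { 'c', 'd' }
    B is nullable, so continue to the next symbol
  - B is a non-terminal: add FIRST(B) \ {ε} = { 'c', 'd' }
    B is nullable, so continue to the next symbol
  - B is a non-terminal: add FIRST(B) \ {ε} = { 'c', 'd' }
    B is nullable and nothing follows, so the whole right-hand side can vanish: ε ∈ FIRST(T)
From T → d B T:
  - d is a terminal: add 'd' and stop

Collecting: FIRST(T) = { 'c', 'd', ε }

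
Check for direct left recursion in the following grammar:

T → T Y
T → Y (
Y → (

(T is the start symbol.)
Yes, T is left-recursive

Direct left recursion occurs when N → N α for some non-terminal N (the right-hand side begins with the left-hand side itself).

T → T Y: LEFT RECURSIVE (starts with T)
T → Y (: starts with Y
Y → (: starts with '('

The grammar has direct left recursion on: T.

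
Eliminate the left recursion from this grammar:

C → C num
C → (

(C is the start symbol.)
C → ( C'
C' → num C'
C' → ε

C is directly left-recursive. The standard transformation for
  A → A α₁ | ... | A α_m | β₁ | ... | β_n
is
  A  → β₁ A' | ... | β_n A'
  A' → α₁ A' | ... | α_m A' | ε

C → ( becomes C → ( C'
C → C num becomes C' → num C'
Add C' → ε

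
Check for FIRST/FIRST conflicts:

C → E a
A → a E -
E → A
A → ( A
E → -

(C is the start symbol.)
No FIRST/FIRST conflicts.

FIRST sets of the non-terminals at (or reachable through a nullable prefix from) the front of some alternative:
  FIRST(A) = { '(', 'a' }

Productions for A:
  A → a E -: FIRST = { 'a' }
  A → ( A: FIRST = { '(' }
Productions for E:
  E → A: FIRST = { '(', 'a' }
  E → -: FIRST = { '-' }
C has only one production, so no FIRST/FIRST conflict is possible there.

All alternatives of each non-terminal have pairwise disjoint FIRST sets.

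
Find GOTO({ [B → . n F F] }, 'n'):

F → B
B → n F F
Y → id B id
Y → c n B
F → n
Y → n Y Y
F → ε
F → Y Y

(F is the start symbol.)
GOTO(I, 'n') = CLOSURE({ [A → αX.β] : [A → α.Xβ] ∈ I, X = 'n' })

Items with dot before 'n', with the dot advanced:
  [B → . n F F] → [B → n . F F]
Closure of the advanced items:
  [B → n . F F] has the dot before F: add [F → . B], [F → . n], [F → .], [F → . Y Y]
  [F → . B] has the dot before B: add [B → . n F F]
  [F → . Y Y] has the dot before Y: add [Y → . id B id], [Y → . c n B], [Y → . n Y Y]

GOTO = { [B → . n F F], [B → n . F F], [F → . B], [F → . Y Y], [F → . n], [F → .], [Y → . c n B], [Y → . id B id], [Y → . n Y Y] }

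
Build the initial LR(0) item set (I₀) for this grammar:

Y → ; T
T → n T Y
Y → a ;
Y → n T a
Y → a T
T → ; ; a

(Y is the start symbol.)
{ [Y → . ; T], [Y → . a ;], [Y → . a T], [Y → . n T a], [Y' → . Y] }

First, augment the grammar with Y' → Y
I₀ = CLOSURE({ [Y' → . Y] }):
  [Y' → . Y] has the dot before Y: add [Y → . ; T], [Y → . a ;], [Y → . n T a], [Y → . a T]
No further items can be added.

I₀ = { [Y → . ; T], [Y → . a ;], [Y → . a T], [Y → . n T a], [Y' → . Y] }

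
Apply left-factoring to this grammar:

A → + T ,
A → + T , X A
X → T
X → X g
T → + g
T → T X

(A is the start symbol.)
A → + T , A'
A' → ε
A' → X A
X → T
X → X g
T → + g
T → T X

Left-factoring transforms A → αβ₁ | αβ₂ into A → αA' and A' → β₁ | β₂
(α is the longest common prefix among the alternatives). Repeat until
no nonterminal has two alternatives with a common prefix.

Round 1: A has alternatives sharing prefix '+ T ,'. Introduce A': A → + T , A'
  Add: A' → ε
  Add: A' → X A

No remaining common prefixes — done.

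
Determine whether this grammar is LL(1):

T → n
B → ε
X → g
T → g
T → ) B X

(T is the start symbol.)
For T:
  PREDICT(T → n) = { 'n' }
  PREDICT(T → g) = { 'g' }
  PREDICT(T → ')' B X) = { ')' }
B, X have a single production, so nothing to check there.

All predict sets are disjoint. The grammar IS LL(1).

Answer: Yes, the grammar is LL(1).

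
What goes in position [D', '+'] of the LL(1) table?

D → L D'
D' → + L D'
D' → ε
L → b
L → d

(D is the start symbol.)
To find M[D', '+'], we find productions for D' where '+' is in the predict set (PREDICT(N → α) = (FIRST(α) \ {ε}) ∪ (FOLLOW(N) if α ⇒* ε)).

Relevant sets:
  FOLLOW(D') = { $ }

D' → + L D': PREDICT = { '+' }
  '+' is in predict set, so this production goes in M[D', '+']
D' → ε: PREDICT = { $ }

M[D', '+'] = D' → + L D'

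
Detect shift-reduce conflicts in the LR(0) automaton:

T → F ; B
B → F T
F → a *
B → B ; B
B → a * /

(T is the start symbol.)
Yes — I6: [T → F ; B .] vs [B → B . ; B]; I9: [F → a * .] vs [B → a * . /]; I13: [B → B ; B .] vs [B → B . ; B]

A shift-reduce conflict occurs when an LR(0) state has both:
  - a complete (reduce) item [A → α .] (dot at the end), and
  - a shift item [B → β . c γ] (dot before a terminal).

Augment with T' → T and build the canonical LR(0) collection (I0 = CLOSURE({[T' → . T]}), then GOTO on every symbol after a dot until no new states appear). It has 14 states:
  I0: { [F → . a *], [T → . F ; B], [T' → . T] }  — shift
  I1: { [T → F . ; B] }  — shift
  I2: { [T' → T .] }  — accept
  I3: { [F → a . *] }  — shift
  I4: { [F → a * .] }  — reduce
  I5: { [B → . B ; B], [B → . F T], [B → . a * /], [F → . a *], [T → F ; . B] }  — shift
  I6: { [B → B . ; B], [T → F ; B .] }  — shift, reduce
  I7: { [B → F . T], [F → . a *], [T → . F ; B] }  — shift
  I8: { [B → a . * /], [F → a . *] }  — shift
  I9: { [B → a * . /], [F → a * .] }  — shift, reduce
  I10: { [B → a * / .] }  — reduce
  I11: { [B → F T .] }  — reduce
  I12: { [B → . B ; B], [B → . F T], [B → . a * /], [B → B ; . B], [F → . a *] }  — shift
  I13: { [B → B . ; B], [B → B ; B .] }  — shift, reduce

I6 contains reduce item [T → F ; B .] and shift item [B → B . ; B] — shift-reduce conflict.
I9 contains reduce item [F → a * .] and shift item [B → a * . /] — shift-reduce conflict.
I13 contains reduce item [B → B ; B .] and shift item [B → B . ; B] — shift-reduce conflict.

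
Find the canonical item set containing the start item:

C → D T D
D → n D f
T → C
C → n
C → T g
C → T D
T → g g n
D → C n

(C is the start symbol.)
First, augment the grammar with C' → C
I₀ = CLOSURE({ [C' → . C] }):
  [C' → . C] has the dot before C: add [C → . D T D], [C → . n], [C → . T g], [C → . T D]
  [C → . D T D] has the dot before D: add [D → . n D f], [D → . C n]
  [C → . T g] has the dot before T: add [T → . C], [T → . g g n]
No further items can be added.

I₀ = { [C → . D T D], [C → . T D], [C → . T g], [C → . n], [C' → . C], [D → . C n], [D → . n D f], [T → . C], [T → . g g n] }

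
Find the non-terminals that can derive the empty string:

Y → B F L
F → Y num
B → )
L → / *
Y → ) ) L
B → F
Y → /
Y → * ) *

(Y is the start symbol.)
A non-terminal is nullable if it can derive ε (the empty string): either it has an ε-production, or it has a production whose right-hand side consists entirely of nullable non-terminals.

There are no ε-productions, so no non-terminal can derive ε.
No non-terminals are nullable.

Answer: None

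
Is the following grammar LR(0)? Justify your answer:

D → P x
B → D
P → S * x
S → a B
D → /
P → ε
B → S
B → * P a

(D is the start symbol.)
A grammar is LR(0) if no state in the canonical LR(0) collection has:
  - both a shift item (dot before a terminal) and a complete item (shift-reduce conflict), or
  - two or more complete items (reduce-reduce conflict; the accept item [D' → D .] counts as a complete item here).

Augment with D' → D and build the canonical LR(0) collection (I0 = CLOSURE({[D' → . D]}), then GOTO on every symbol after a dot until no new states appear). It has 15 states:
  I0: { [D → . /], [D → . P x], [D' → . D], [P → . S * x], [P → .], [S → . a B] }  — shift, reduce
  I1: { [D → / .] }  — reduce
  I2: { [D' → D .] }  — accept
  I3: { [D → P . x] }  — shift
  I4: { [P → S . * x] }  — shift
  I5: { [B → . * P a], [B → . D], [B → . S], [D → . /], [D → . P x], [P → . S * x], [P → .], [S → . a B], [S → a . B] }  — shift, reduce
  I6: { [B → * . P a], [P → . S * x], [P → .], [S → . a B] }  — shift, reduce
  I7: { [S → a B .] }  — reduce
  I8: { [B → D .] }  — reduce
  I9: { [B → S .], [P → S . * x] }  — shift, reduce
  I10: { [P → S * . x] }  — shift
  I11: { [P → S * x .] }  — reduce
  I12: { [B → * P . a] }  — shift
  I13: { [B → * P a .] }  — reduce
  I14: { [D → P x .] }  — reduce

Conflict in state I0:
  Shift-reduce conflict between [P → .] and [D → . /]
So the grammar is NOT LR(0).

Answer: No. Shift-reduce conflict between [P → .] and [D → . /]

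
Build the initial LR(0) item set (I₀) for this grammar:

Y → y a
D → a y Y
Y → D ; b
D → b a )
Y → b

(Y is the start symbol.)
{ [D → . a y Y], [D → . b a )], [Y → . D ; b], [Y → . b], [Y → . y a], [Y' → . Y] }

First, augment the grammar with Y' → Y
I₀ = CLOSURE({ [Y' → . Y] }):
  [Y' → . Y] has the dot before Y: add [Y → . y a], [Y → . D ; b], [Y → . b]
  [Y → . D ; b] has the dot before D: add [D → . a y Y], [D → . b a )]
No further items can be added.

I₀ = { [D → . a y Y], [D → . b a )], [Y → . D ; b], [Y → . b], [Y → . y a], [Y' → . Y] }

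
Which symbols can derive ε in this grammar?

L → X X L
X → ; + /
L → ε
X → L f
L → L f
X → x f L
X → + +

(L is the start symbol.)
{ 'L' }

ε-productions: L → ε
So L is immediately nullable.
No further non-terminal can be added: every production for the remaining non-terminals contains a terminal or a non-nullable non-terminal.
Nullable = { 'L' }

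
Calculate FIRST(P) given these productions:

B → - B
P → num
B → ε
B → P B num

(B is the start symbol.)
From P → num:
  - num is a terminal: add 'num' and stop

Collecting: FIRST(P) = { 'num' }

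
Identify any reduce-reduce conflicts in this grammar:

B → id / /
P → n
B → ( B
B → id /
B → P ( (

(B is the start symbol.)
A reduce-reduce conflict occurs when an LR(0) state has two complete items [A → α .] and [B → β .] — both call for a reduction, and with no lookahead the parser cannot choose between them.

Augment with B' → B and build the canonical LR(0) collection (I0 = CLOSURE({[B' → . B]}), then GOTO on every symbol after a dot until no new states appear). It has 11 states:
  I0: { [B → . ( B], [B → . P ( (], [B → . id / /], [B → . id /], [B' → . B], [P → . n] }  — shift
  I1: { [B → ( . B], [B → . ( B], [B → . P ( (], [B → . id / /], [B → . id /], [P → . n] }  — shift
  I2: { [B' → B .] }  — accept
  I3: { [B → P . ( (] }  — shift
  I4: { [B → id . / /], [B → id . /] }  — shift
  I5: { [P → n .] }  — reduce
  I6: { [B → id / . /], [B → id / .] }  — shift, reduce
  I7: { [B → id / / .] }  — reduce
  I8: { [B → P ( . (] }  — shift
  I9: { [B → P ( ( .] }  — reduce
  I10: { [B → ( B .] }  — reduce

No state contains more than one complete item.

Answer: No reduce-reduce conflicts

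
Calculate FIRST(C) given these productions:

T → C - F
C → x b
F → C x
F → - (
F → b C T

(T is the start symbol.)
{ 'x' }

From C → x b:
  - x is a terminal: add 'x' and stop

Collecting: FIRST(C) = { 'x' }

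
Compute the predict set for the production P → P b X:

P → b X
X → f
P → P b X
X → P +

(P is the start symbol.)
{ 'b' }

PREDICT(P → P b X) = (FIRST(RHS) \ {ε}) ∪ (FOLLOW(P) if ε ∈ FIRST(RHS), i.e. RHS ⇒* ε)
FIRST(P) = { 'b' }
FIRST(P b X) = { 'b' }
ε ∉ FIRST(P b X), so FOLLOW(P) is not added.
PREDICT(P → P b X) = { 'b' }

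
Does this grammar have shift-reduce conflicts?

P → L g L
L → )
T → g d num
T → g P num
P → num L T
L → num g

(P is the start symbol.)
No shift-reduce conflicts

Augment with P' → P and build the canonical LR(0) collection (I0 = CLOSURE({[P' → . P]}), then GOTO on every symbol after a dot until no new states appear). It has 16 states:
  I0: { [L → . )], [L → . num g], [P → . L g L], [P → . num L T], [P' → . P] }  — shift
  I1: { [L → ) .] }  — reduce
  I2: { [P → L . g L] }  — shift
  I3: { [P' → P .] }  — accept
  I4: { [L → . )], [L → . num g], [L → num . g], [P → num . L T] }  — shift
  I5: { [P → num L . T], [T → . g P num], [T → . g d num] }  — shift
  I6: { [L → num g .] }  — reduce
  I7: { [L → num . g] }  — shift
  I8: { [P → num L T .] }  — reduce
  I9: { [L → . )], [L → . num g], [P → . L g L], [P → . num L T], [T → g . P num], [T → g . d num] }  — shift
  I10: { [T → g P . num] }  — shift
  I11: { [T → g d . num] }  — shift
  I12: { [T → g d num .] }  — reduce
  I13: { [T → g P num .] }  — reduce
  I14: { [L → . )], [L → . num g], [P → L g . L] }  — shift
  I15: { [P → L g L .] }  — reduce

No state contains both a complete item and a shift item.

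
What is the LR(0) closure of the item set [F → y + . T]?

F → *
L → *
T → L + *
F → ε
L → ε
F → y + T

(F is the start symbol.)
{ [F → y + . T], [L → . *], [L → .], [T → . L + *] }

Start with: [F → y + . T]
  [F → y + . T] has the dot before T: add [T → . L + *]
  [T → . L + *] has the dot before L: add [L → . *], [L → .]
No further items can be added.

CLOSURE = { [F → y + . T], [L → . *], [L → .], [T → . L + *] }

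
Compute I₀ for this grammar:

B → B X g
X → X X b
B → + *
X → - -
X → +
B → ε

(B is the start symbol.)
{ [B → . + *], [B → . B X g], [B → .], [B' → . B] }

First, augment the grammar with B' → B
I₀ = CLOSURE({ [B' → . B] }):
  [B' → . B] has the dot before B: add [B → . B X g], [B → . + *], [B → .]
No further items can be added.

I₀ = { [B → . + *], [B → . B X g], [B → .], [B' → . B] }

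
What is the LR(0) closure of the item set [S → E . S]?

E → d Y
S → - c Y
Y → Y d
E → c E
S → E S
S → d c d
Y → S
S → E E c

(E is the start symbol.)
{ [E → . c E], [E → . d Y], [S → . - c Y], [S → . E E c], [S → . E S], [S → . d c d], [S → E . S] }

Start with: [S → E . S]
  [S → E . S] has the dot before S: add [S → . - c Y], [S → . E S], [S → . d c d], [S → . E E c]
  [S → . E S] has the dot before E: add [E → . d Y], [E → . c E]
No further items can be added.

CLOSURE = { [E → . c E], [E → . d Y], [S → . - c Y], [S → . E E c], [S → . E S], [S → . d c d], [S → E . S] }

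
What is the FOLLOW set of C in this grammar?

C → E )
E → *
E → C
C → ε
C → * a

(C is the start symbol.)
{ $, ')' }

To compute FOLLOW(C), find every occurrence of C on a right-hand side N → α C β: add FIRST(β) \ {ε}, and if β is empty or nullable also add FOLLOW(N). Iterate to a fixed point.

C is the start symbol, so $ ∈ FOLLOW(C).
In E → C: C is at the end, add FOLLOW(E)

The FOLLOW sets referred to above (computed the same way, to a fixed point):
  FOLLOW(E) = { ')' }

Taking the union: FOLLOW(C) = { $, ')' }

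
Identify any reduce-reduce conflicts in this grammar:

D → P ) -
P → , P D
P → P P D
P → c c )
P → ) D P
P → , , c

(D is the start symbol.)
No reduce-reduce conflicts

A reduce-reduce conflict occurs when an LR(0) state has two complete items [A → α .] and [B → β .] — both call for a reduction, and with no lookahead the parser cannot choose between them.

Augment with D' → D and build the canonical LR(0) collection (I0 = CLOSURE({[D' → . D]}), then GOTO on every symbol after a dot until no new states appear). It has 19 states:
  I0: { [D → . P ) -], [D' → . D], [P → . ) D P], [P → . , , c], [P → . , P D], [P → . P P D], [P → . c c )] }  — shift
  I1: { [D → . P ) -], [P → ) . D P], [P → . ) D P], [P → . , , c], [P → . , P D], [P → . P P D], [P → . c c )] }  — shift
  I2: { [P → , . , c], [P → , . P D], [P → . ) D P], [P → . , , c], [P → . , P D], [P → . P P D], [P → . c c )] }  — shift
  I3: { [D' → D .] }  — accept
  I4: { [D → P . ) -], [P → . ) D P], [P → . , , c], [P → . , P D], [P → . P P D], [P → . c c )], [P → P . P D] }  — shift
  I5: { [P → c . c )] }  — shift
  I6: { [P → c c . )] }  — shift
  I7: { [P → c c ) .] }  — reduce
  I8: { [D → . P ) -], [D → P ) . -], [P → ) . D P], [P → . ) D P], [P → . , , c], [P → . , P D], [P → . P P D], [P → . c c )] }  — shift
  I9: { [D → . P ) -], [P → . ) D P], [P → . , , c], [P → . , P D], [P → . P P D], [P → . c c )], [P → P . P D], [P → P P . D] }  — shift
  I10: { [P → P P D .] }  — reduce
  I11: { [D → . P ) -], [D → P . ) -], [P → . ) D P], [P → . , , c], [P → . , P D], [P → . P P D], [P → . c c )], [P → P . P D], [P → P P . D] }  — shift
  I12: { [D → P ) - .] }  — reduce
  I13: { [P → ) D . P], [P → . ) D P], [P → . , , c], [P → . , P D], [P → . P P D], [P → . c c )] }  — shift
  I14: { [P → ) D P .], [P → . ) D P], [P → . , , c], [P → . , P D], [P → . P P D], [P → . c c )], [P → P . P D] }  — shift, reduce
  I15: { [P → , , . c], [P → , . , c], [P → , . P D], [P → . ) D P], [P → . , , c], [P → . , P D], [P → . P P D], [P → . c c )] }  — shift
  I16: { [D → . P ) -], [P → , P . D], [P → . ) D P], [P → . , , c], [P → . , P D], [P → . P P D], [P → . c c )], [P → P . P D] }  — shift
  I17: { [P → , P D .] }  — reduce
  I18: { [P → , , c .], [P → c . c )] }  — shift, reduce

No state contains more than one complete item.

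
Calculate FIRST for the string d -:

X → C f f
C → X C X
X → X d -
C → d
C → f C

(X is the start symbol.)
{ 'd' }

To compute FIRST(d -), process the symbols left to right:
Symbol d is a terminal. Add 'd' and stop.
FIRST(d -) = { 'd' }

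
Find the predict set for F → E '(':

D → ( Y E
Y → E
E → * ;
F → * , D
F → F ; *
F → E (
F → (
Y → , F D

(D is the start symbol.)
{ '*' }

PREDICT(F → E '(') = (FIRST(RHS) \ {ε}) ∪ (FOLLOW(F) if ε ∈ FIRST(RHS), i.e. RHS ⇒* ε)
FIRST(E) = { '*' }
FIRST(E '(') = { '*' }
ε ∉ FIRST(E '('), so FOLLOW(F) is not added.
PREDICT(F → E '(') = { '*' }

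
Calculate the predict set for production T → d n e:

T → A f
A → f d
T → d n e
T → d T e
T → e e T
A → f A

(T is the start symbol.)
{ 'd' }

PREDICT(T → d n e) = (FIRST(RHS) \ {ε}) ∪ (FOLLOW(T) if ε ∈ FIRST(RHS), i.e. RHS ⇒* ε)
FIRST(d n e) = { 'd' }
ε ∉ FIRST(d n e), so FOLLOW(T) is not added.
PREDICT(T → d n e) = { 'd' }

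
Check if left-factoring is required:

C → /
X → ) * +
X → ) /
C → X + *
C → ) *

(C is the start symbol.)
Yes, X has productions with common prefix ')'

Left-factoring is needed when two productions for the same non-terminal
share a common prefix on the right-hand side.

Productions for C:
  C → /
  C → X + *
  C → ) *
Productions for X:
  X → ) * +
  X → ) /

Found common prefix ')' in productions for X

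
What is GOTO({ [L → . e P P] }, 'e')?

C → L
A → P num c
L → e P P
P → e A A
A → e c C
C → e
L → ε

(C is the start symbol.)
{ [L → e . P P], [P → . e A A] }

GOTO(I, 'e') = CLOSURE({ [A → αX.β] : [A → α.Xβ] ∈ I, X = 'e' })

Items with dot before 'e', with the dot advanced:
  [L → . e P P] → [L → e . P P]
Closure of the advanced items:
  [L → e . P P] has the dot before P: add [P → . e A A]

GOTO = { [L → e . P P], [P → . e A A] }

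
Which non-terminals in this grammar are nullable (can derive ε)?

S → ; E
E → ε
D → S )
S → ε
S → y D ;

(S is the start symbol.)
A non-terminal is nullable if it can derive ε (the empty string): either it has an ε-production, or it has a production whose right-hand side consists entirely of nullable non-terminals.

ε-productions: E → ε, S → ε
So E, S are immediately nullable.
No further non-terminal can be added: every production for the remaining non-terminals contains a terminal or a non-nullable non-terminal.
Nullable = { 'E', 'S' }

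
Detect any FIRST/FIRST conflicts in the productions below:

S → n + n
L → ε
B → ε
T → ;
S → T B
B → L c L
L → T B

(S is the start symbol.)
FIRST sets of the non-terminals at (or reachable through a nullable prefix from) the front of some alternative:
  FIRST(T) = { ';' }
  FIRST(L) = { ';', ε }

Productions for S:
  S → n + n: FIRST = { 'n' }
  S → T B: FIRST = { ';' }
Productions for L:
  L → ε: FIRST = { ε }
  L → T B: FIRST = { ';' }
Productions for B:
  B → ε: FIRST = { ε }
  B → L c L: FIRST = { ';', 'c' }
T has only one production, so no FIRST/FIRST conflict is possible there.

All alternatives of each non-terminal have pairwise disjoint FIRST sets.

Answer: No FIRST/FIRST conflicts.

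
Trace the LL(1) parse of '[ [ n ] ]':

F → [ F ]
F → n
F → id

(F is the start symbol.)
Stack is shown with the top on the left.

Stack      Input        Action
------------------------------
F $        [ [ n ] ] $  output F → [ F ]
[ F ] $    [ [ n ] ] $  match '['
F ] $      [ n ] ] $    output F → [ F ]
[ F ] ] $  [ n ] ] $    match '['
F ] ] $    n ] ] $      output F → n
n ] ] $    n ] ] $      match 'n'
] ] $      ] ] $        match ']'
] $        ] $          match ']'
$          $            accept

The string is accepted.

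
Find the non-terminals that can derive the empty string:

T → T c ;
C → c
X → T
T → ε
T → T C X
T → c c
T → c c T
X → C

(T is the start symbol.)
{ 'T', 'X' }

A non-terminal is nullable if it can derive ε (the empty string): either it has an ε-production, or it has a production whose right-hand side consists entirely of nullable non-terminals.

ε-productions: T → ε
So T is immediately nullable.
X → T: every symbol on the right is nullable, so X is nullable too.
No further non-terminal can be added: every production for the remaining non-terminals contains a terminal or a non-nullable non-terminal.
Nullable = { 'T', 'X' }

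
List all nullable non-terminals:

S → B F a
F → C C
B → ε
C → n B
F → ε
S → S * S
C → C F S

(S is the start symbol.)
ε-productions: B → ε, F → ε
So B, F are immediately nullable.
No further non-terminal can be added: every production for the remaining non-terminals contains a terminal or a non-nullable non-terminal.
Nullable = { 'B', 'F' }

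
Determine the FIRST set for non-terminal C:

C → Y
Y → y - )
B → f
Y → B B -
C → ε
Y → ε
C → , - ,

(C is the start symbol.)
{ ',', 'f', 'y', ε }

To compute FIRST(C), examine every production with C on the left-hand side, reading each right-hand side left to right until a non-nullable symbol is reached.

FIRST sets of the other non-terminals involved (by the same procedure, iterated to a fixed point):
  FIRST(Y) = { 'f', 'y', ε }

From C → Y:
  - Y is a non-terminal: add FIRST(Y) \ {ε} = { 'f', 'y' }
    Y is nullable and nothing follows, so the whole right-hand side can vanish: ε ∈ FIRST(C)
From C → ε:
  - ε-production, so ε ∈ FIRST(C)
From C → , - ,:
  - ',' is a terminal: add ',' and stop

Collecting: FIRST(C) = { ',', 'f', 'y', ε }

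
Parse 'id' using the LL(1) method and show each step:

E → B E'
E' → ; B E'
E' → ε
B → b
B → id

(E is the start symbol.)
LL(1) parsing maintains a stack (initially the start symbol over $) and the input. At each step: if the stack top is a terminal, match it against the current input token; if it is a non-terminal N, replace it with the RHS of M[N, lookahead] (the unique production whose predict set contains the lookahead).

Stack is shown with the top on the left.

Stack    Input  Action
----------------------
E $      id $   output E → B E'
B E' $   id $   output B → id
id E' $  id $   match 'id'
E' $     $      output E' → ε
$        $      accept

The string is accepted.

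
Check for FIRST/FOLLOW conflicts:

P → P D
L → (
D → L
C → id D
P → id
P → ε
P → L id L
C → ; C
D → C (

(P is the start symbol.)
A FIRST/FOLLOW conflict occurs when a non-terminal N has a nullable alternative N → β (β ⇒* ε) and another alternative N → α with FIRST(α) ∩ FOLLOW(N) ≠ ∅: on such a lookahead the parser cannot decide between expanding α and letting N vanish via β.

Nullable non-terminals: P.
FIRST sets used below: FIRST(P) = { '(', ';', 'id', ε }, FIRST(D) = { '(', ';', 'id' }, FIRST(L) = { '(' }

P: nullable alternative(s) P → ε; FOLLOW(P) = { $, '(', ';', 'id' }
  P → P D: FIRST \ {ε} = { '(', ';', 'id' } — overlaps FOLLOW(P) on { '(', ';', 'id' }: CONFLICT
  P → id: FIRST \ {ε} = { 'id' } — overlaps FOLLOW(P) on { 'id' }: CONFLICT
  P → ε: FIRST \ {ε} = { } — this is the only nullable alternative, skip
  P → L id L: FIRST \ {ε} = { '(' } — overlaps FOLLOW(P) on { '(' }: CONFLICT

C, D, L have no nullable alternative, so no FIRST/FOLLOW check is needed there.

So the grammar has 3 FIRST/FOLLOW conflicts (marked CONFLICT above).

Answer: Yes. P → P D with FOLLOW(P) on { '(', ';', 'id' }; P → id with FOLLOW(P) on { 'id' }; P → L id L with FOLLOW(P) on { '(' }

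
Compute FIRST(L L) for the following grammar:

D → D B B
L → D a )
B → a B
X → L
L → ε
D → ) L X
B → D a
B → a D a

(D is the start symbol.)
FIRST sets of the non-terminals involved (from the grammar, by fixed-point iteration):
  FIRST(L) = { ')', ε }

To compute FIRST(L L), process the symbols left to right:
Symbol L is a non-terminal. Add FIRST(L) \ {ε} = { ')' }
L is nullable (ε ∈ FIRST(L)), continue to the next symbol.
Symbol L is a non-terminal. Add FIRST(L) \ {ε} = { ')' }
L is nullable (ε ∈ FIRST(L)), continue to the next symbol.
All symbols are nullable, so ε is in the result.
FIRST(L L) = { ')', ε }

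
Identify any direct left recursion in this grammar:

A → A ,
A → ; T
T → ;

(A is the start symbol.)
Direct left recursion occurs when N → N α for some non-terminal N (the right-hand side begins with the left-hand side itself).

A → A ,: LEFT RECURSIVE (starts with A)
A → ; T: starts with ';'
T → ;: starts with ';'

The grammar has direct left recursion on: A.

Answer: Yes, A is left-recursive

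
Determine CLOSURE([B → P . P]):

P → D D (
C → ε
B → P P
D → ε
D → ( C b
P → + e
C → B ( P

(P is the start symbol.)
To compute CLOSURE, for each item [A → α.Bβ] where B is a non-terminal, add [B → .γ] for all productions B → γ; repeat for the newly added items until nothing changes.

Start with: [B → P . P]
  [B → P . P] has the dot before P: add [P → . D D (], [P → . + e]
  [P → . D D (] has the dot before D: add [D → .], [D → . ( C b]
No further items can be added.

CLOSURE = { [B → P . P], [D → . ( C b], [D → .], [P → . + e], [P → . D D (] }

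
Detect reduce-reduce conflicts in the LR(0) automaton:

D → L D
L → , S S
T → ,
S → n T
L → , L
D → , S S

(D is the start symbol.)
Augment with D' → D and build the canonical LR(0) collection (I0 = CLOSURE({[D' → . D]}), then GOTO on every symbol after a dot until no new states appear). It has 14 states:
  I0: { [D → . , S S], [D → . L D], [D' → . D], [L → . , L], [L → . , S S] }  — shift
  I1: { [D → , . S S], [L → , . L], [L → , . S S], [L → . , L], [L → . , S S], [S → . n T] }  — shift
  I2: { [D' → D .] }  — accept
  I3: { [D → . , S S], [D → . L D], [D → L . D], [L → . , L], [L → . , S S] }  — shift
  I4: { [D → L D .] }  — reduce
  I5: { [L → , . L], [L → , . S S], [L → . , L], [L → . , S S], [S → . n T] }  — shift
  I6: { [L → , L .] }  — reduce
  I7: { [D → , S . S], [L → , S . S], [S → . n T] }  — shift
  I8: { [S → n . T], [T → . ,] }  — shift
  I9: { [T → , .] }  — reduce
  I10: { [S → n T .] }  — reduce
  I11: { [D → , S S .], [L → , S S .] }  — 2 reduces
  I12: { [L → , S . S], [S → . n T] }  — shift
  I13: { [L → , S S .] }  — reduce

I11 contains complete items [D → , S S .], [L → , S S .] — reduce-reduce conflict.

Answer: Yes — I11: [D → , S S .] vs [L → , S S .]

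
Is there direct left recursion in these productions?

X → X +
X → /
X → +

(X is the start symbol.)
X → X +: LEFT RECURSIVE (starts with X)
X → /: starts with '/'
X → +: starts with '+'

The grammar has direct left recursion on: X.

Answer: Yes, X is left-recursive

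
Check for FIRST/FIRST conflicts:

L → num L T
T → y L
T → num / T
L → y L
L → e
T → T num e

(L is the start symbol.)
Yes. T → y L / T → T num e on { 'y' }; T → num '/' T / T → T num e on { 'num' }

A FIRST/FIRST conflict occurs when two productions N → α and N → β for the same non-terminal have FIRST(α) ∩ FIRST(β) ≠ ∅ (with ε ∈ FIRST of a nullable right-hand side, so two nullable alternatives also conflict).

FIRST sets of the non-terminals at (or reachable through a nullable prefix from) the front of some alternative:
  FIRST(T) = { 'num', 'y' }

Productions for L:
  L → num L T: FIRST = { 'num' }
  L → y L: FIRST = { 'y' }
  L → e: FIRST = { 'e' }
Productions for T:
  T → y L: FIRST = { 'y' }
  T → num / T: FIRST = { 'num' }
  T → T num e: FIRST = { 'num', 'y' }

Conflict for T: T → y L and T → T num e
  Overlap: { 'y' }
Conflict for T: T → num / T and T → T num e
  Overlap: { 'num' }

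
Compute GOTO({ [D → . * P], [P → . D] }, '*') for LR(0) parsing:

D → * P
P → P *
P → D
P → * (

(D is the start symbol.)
{ [D → * . P], [D → . * P], [P → . * (], [P → . D], [P → . P *] }

GOTO(I, '*') = CLOSURE({ [A → αX.β] : [A → α.Xβ] ∈ I, X = '*' })

Items with dot before '*', with the dot advanced:
  [D → . * P] → [D → * . P]
Closure of the advanced items:
  [D → * . P] has the dot before P: add [P → . P *], [P → . D], [P → . * (]
  [P → . D] has the dot before D: add [D → . * P]

GOTO = { [D → * . P], [D → . * P], [P → . * (], [P → . D], [P → . P *] }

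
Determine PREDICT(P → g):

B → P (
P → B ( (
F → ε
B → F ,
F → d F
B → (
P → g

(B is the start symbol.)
PREDICT(P → g) = (FIRST(RHS) \ {ε}) ∪ (FOLLOW(P) if ε ∈ FIRST(RHS), i.e. RHS ⇒* ε)
FIRST(g) = { 'g' }
ε ∉ FIRST(g), so FOLLOW(P) is not added.
PREDICT(P → g) = { 'g' }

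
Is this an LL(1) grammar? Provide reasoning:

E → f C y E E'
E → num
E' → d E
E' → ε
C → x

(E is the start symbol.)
No. Predict set conflict for E': { 'd' }

Relevant sets:
  FOLLOW(E') = { $, 'd' }

For E:
  PREDICT(E → f C y E E') = { 'f' }
  PREDICT(E → num) = { 'num' }
For E':
  PREDICT(E' → d E) = { 'd' }
  PREDICT(E' → ε) = { $, 'd' }
C has a single production, so nothing to check there.

Conflict found: Predict set conflict for E': { 'd' }
The grammar is NOT LL(1).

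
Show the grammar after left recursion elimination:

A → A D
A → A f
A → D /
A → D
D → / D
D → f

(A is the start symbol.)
A → D / A'
A → D A'
A' → D A'
A' → f A'
A' → ε
D → / D
D → f

A is directly left-recursive. The standard transformation for
  A → A α₁ | ... | A α_m | β₁ | ... | β_n
is
  A  → β₁ A' | ... | β_n A'
  A' → α₁ A' | ... | α_m A' | ε

A → D / becomes A → D / A'
A → D becomes A → D A'
A → A D becomes A' → D A'
A → A f becomes A' → f A'
Add A' → ε

Productions for other non-terminals are unchanged:
  D → / D
  D → f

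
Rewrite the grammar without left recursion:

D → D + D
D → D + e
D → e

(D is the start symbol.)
D → e D'
D' → + D D'
D' → + e D'
D' → ε

D is directly left-recursive. The standard transformation for
  A → A α₁ | ... | A α_m | β₁ | ... | β_n
is
  A  → β₁ A' | ... | β_n A'
  A' → α₁ A' | ... | α_m A' | ε

D → e becomes D → e D'
D → D + D becomes D' → + D D'
D → D + e becomes D' → + e D'
Add D' → ε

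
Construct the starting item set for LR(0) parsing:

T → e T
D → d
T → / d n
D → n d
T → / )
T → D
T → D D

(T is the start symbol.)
First, augment the grammar with T' → T
I₀ = CLOSURE({ [T' → . T] }):
  [T' → . T] has the dot before T: add [T → . e T], [T → . / d n], [T → . / )], [T → . D], [T → . D D]
  [T → . D] has the dot before D: add [D → . d], [D → . n d]
No further items can be added.

I₀ = { [D → . d], [D → . n d], [T → . / )], [T → . / d n], [T → . D D], [T → . D], [T → . e T], [T' → . T] }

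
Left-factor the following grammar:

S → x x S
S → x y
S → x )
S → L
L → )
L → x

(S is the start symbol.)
S → x S'
S' → x S
S' → y
S' → )
S → L
L → )
L → x

Left-factoring transforms A → αβ₁ | αβ₂ into A → αA' and A' → β₁ | β₂
(α is the longest common prefix among the alternatives). Repeat until
no nonterminal has two alternatives with a common prefix.

Round 1: S has alternatives sharing prefix 'x'. Introduce S': S → x S'
  Add: S' → x S
  Add: S' → y
  Add: S' → )

No remaining common prefixes — done.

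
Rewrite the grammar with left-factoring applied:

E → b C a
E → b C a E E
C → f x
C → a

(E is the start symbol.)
Left-factoring transforms A → αβ₁ | αβ₂ into A → αA' and A' → β₁ | β₂
(α is the longest common prefix among the alternatives). Repeat until
no nonterminal has two alternatives with a common prefix.

Round 1: E has alternatives sharing prefix 'b C a'. Introduce E': E → b C a E'
  Add: E' → ε
  Add: E' → E E

No remaining common prefixes — done.

Resulting grammar:
E → b C a E'
E' → ε
E' → E E
C → f x
C → a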